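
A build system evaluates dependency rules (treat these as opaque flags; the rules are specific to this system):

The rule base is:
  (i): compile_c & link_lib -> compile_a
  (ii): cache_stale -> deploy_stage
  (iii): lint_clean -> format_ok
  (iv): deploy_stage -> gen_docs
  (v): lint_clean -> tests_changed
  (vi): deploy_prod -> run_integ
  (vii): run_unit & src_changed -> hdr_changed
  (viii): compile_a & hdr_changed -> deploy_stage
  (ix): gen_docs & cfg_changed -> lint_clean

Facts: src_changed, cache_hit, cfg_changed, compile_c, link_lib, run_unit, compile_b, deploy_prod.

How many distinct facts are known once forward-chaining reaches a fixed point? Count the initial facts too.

Round 1 — (i), (vi), (vii), derive compile_a, run_integ, hdr_changed.
Round 2 — (viii), derive deploy_stage.
Round 3 — (iv), derive gen_docs.
Round 4 — (ix), derive lint_clean.
Round 5 — (iii), (v), derive format_ok, tests_changed.
Closure: {cache_hit, cfg_changed, compile_a, compile_b, compile_c, deploy_prod, deploy_stage, format_ok, gen_docs, hdr_changed, link_lib, lint_clean, run_integ, run_unit, src_changed, tests_changed} — 16 facts.

16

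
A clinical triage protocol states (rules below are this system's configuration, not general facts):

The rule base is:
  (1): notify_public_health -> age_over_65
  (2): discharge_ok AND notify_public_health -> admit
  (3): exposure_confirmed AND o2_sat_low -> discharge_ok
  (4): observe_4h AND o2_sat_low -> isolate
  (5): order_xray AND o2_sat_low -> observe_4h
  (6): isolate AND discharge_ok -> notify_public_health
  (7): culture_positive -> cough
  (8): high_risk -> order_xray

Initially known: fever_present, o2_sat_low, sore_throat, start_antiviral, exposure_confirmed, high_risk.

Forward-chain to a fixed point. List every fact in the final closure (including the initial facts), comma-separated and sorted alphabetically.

admit, age_over_65, discharge_ok, exposure_confirmed, fever_present, high_risk, isolate, notify_public_health, o2_sat_low, observe_4h, order_xray, sore_throat, start_antiviral

Round 1: (3) [exposure_confirmed AND o2_sat_low -> discharge_ok]; (8) [high_risk -> order_xray]. New: discharge_ok, order_xray.
Round 2: (5) [order_xray AND o2_sat_low -> observe_4h]. New: observe_4h.
Round 3: (4) [observe_4h AND o2_sat_low -> isolate]. New: isolate.
Round 4: (6) [isolate AND discharge_ok -> notify_public_health]. New: notify_public_health.
Round 5: (1) [notify_public_health -> age_over_65]; (2) [discharge_ok AND notify_public_health -> admit]. New: age_over_65, admit.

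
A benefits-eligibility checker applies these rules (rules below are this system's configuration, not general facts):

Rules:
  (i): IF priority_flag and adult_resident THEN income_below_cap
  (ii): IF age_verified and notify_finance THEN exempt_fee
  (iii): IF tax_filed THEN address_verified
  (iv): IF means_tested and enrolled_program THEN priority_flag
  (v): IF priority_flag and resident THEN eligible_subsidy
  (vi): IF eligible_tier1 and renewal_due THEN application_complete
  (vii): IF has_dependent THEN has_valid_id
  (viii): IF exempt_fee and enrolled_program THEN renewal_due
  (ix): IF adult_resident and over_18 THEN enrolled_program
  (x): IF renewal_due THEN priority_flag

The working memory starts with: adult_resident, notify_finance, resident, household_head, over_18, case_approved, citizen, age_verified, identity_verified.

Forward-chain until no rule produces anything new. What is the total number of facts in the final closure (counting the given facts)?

15

Round 1: (ii) [IF age_verified and notify_finance THEN exempt_fee]; (ix) [IF adult_resident and over_18 THEN enrolled_program]. Adds exempt_fee, enrolled_program.
Round 2: (viii) [IF exempt_fee and enrolled_program THEN renewal_due]. Adds renewal_due.
Round 3: (x) [IF renewal_due THEN priority_flag]. Adds priority_flag.
Round 4: (i) [IF priority_flag and adult_resident THEN income_below_cap]; (v) [IF priority_flag and resident THEN eligible_subsidy]. Adds income_below_cap, eligible_subsidy.
Closure: {adult_resident, age_verified, case_approved, citizen, eligible_subsidy, enrolled_program, exempt_fee, household_head, identity_verified, income_below_cap, notify_finance, over_18, priority_flag, renewal_due, resident} — 15 facts.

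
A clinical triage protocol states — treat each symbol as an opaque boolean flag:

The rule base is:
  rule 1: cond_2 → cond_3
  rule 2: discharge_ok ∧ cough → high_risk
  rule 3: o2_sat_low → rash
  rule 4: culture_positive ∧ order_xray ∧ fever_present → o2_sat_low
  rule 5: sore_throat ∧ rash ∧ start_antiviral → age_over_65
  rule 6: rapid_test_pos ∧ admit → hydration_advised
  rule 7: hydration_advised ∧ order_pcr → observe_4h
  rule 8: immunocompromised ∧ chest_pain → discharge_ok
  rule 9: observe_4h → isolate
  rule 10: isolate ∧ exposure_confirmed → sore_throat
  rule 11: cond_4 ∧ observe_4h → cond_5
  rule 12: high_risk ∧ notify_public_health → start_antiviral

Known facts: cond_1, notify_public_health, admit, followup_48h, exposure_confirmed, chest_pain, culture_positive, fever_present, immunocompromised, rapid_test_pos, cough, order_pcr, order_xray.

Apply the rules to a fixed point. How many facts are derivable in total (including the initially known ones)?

23

[1] rule 4 [culture_positive ∧ order_xray ∧ fever_present → o2_sat_low]; rule 6 [rapid_test_pos ∧ admit → hydration_advised]; rule 8 [immunocompromised ∧ chest_pain → discharge_ok]. ⇒ new: o2_sat_low, hydration_advised, discharge_ok.
[2] rule 2 [discharge_ok ∧ cough → high_risk]; rule 3 [o2_sat_low → rash]; rule 7 [hydration_advised ∧ order_pcr → observe_4h]. ⇒ new: high_risk, rash, observe_4h.
[3] rule 9 [observe_4h → isolate]; rule 12 [high_risk ∧ notify_public_health → start_antiviral]. ⇒ new: isolate, start_antiviral.
[4] rule 10 [isolate ∧ exposure_confirmed → sore_throat]. ⇒ new: sore_throat.
[5] rule 5 [sore_throat ∧ rash ∧ start_antiviral → age_over_65]. ⇒ new: age_over_65.
Closure: {admit, age_over_65, chest_pain, cond_1, cough, culture_positive, discharge_ok, exposure_confirmed, fever_present, followup_48h, high_risk, hydration_advised, immunocompromised, isolate, notify_public_health, o2_sat_low, observe_4h, order_pcr, order_xray, rapid_test_pos, rash, sore_throat, start_antiviral} — 23 facts.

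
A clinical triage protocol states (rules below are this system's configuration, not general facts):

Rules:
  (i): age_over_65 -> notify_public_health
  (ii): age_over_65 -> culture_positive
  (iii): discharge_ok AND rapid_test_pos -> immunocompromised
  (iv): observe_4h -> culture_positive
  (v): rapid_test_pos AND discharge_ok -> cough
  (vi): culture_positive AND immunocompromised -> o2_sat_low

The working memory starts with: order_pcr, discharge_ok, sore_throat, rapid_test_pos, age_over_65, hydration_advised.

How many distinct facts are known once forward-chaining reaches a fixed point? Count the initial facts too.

11

Round 1: (i) [age_over_65 -> notify_public_health]; (ii) [age_over_65 -> culture_positive]; (iii) [discharge_ok AND rapid_test_pos -> immunocompromised]; (v) [rapid_test_pos AND discharge_ok -> cough]. New: notify_public_health, culture_positive, immunocompromised, cough.
Round 2: (vi) [culture_positive AND immunocompromised -> o2_sat_low]. New: o2_sat_low.
Closure: {age_over_65, cough, culture_positive, discharge_ok, hydration_advised, immunocompromised, notify_public_health, o2_sat_low, order_pcr, rapid_test_pos, sore_throat} — 11 facts.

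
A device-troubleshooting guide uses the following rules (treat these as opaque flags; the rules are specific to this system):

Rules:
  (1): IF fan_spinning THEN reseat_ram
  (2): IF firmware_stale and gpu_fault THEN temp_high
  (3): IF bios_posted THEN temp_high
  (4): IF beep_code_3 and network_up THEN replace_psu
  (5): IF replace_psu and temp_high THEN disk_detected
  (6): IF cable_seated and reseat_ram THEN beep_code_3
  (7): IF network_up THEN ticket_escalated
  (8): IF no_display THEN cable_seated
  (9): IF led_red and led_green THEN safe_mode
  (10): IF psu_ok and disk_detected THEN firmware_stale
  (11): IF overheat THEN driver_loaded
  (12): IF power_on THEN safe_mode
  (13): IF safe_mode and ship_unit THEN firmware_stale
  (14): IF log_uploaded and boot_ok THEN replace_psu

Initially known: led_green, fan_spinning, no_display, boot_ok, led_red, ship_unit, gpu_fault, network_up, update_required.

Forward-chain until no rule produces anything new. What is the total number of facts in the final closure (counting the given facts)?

18

Round 1: (1) [IF fan_spinning THEN reseat_ram]; (7) [IF network_up THEN ticket_escalated]; (8) [IF no_display THEN cable_seated]; (9) [IF led_red and led_green THEN safe_mode]. Adds reseat_ram, ticket_escalated, cable_seated, safe_mode.
Round 2: (6) [IF cable_seated and reseat_ram THEN beep_code_3]; (13) [IF safe_mode and ship_unit THEN firmware_stale]. Adds beep_code_3, firmware_stale.
Round 3: (2) [IF firmware_stale and gpu_fault THEN temp_high]; (4) [IF beep_code_3 and network_up THEN replace_psu]. Adds temp_high, replace_psu.
Round 4: (5) [IF replace_psu and temp_high THEN disk_detected]. Adds disk_detected.
Closure: {beep_code_3, boot_ok, cable_seated, disk_detected, fan_spinning, firmware_stale, gpu_fault, led_green, led_red, network_up, no_display, replace_psu, reseat_ram, safe_mode, ship_unit, temp_high, ticket_escalated, update_required} — 18 facts.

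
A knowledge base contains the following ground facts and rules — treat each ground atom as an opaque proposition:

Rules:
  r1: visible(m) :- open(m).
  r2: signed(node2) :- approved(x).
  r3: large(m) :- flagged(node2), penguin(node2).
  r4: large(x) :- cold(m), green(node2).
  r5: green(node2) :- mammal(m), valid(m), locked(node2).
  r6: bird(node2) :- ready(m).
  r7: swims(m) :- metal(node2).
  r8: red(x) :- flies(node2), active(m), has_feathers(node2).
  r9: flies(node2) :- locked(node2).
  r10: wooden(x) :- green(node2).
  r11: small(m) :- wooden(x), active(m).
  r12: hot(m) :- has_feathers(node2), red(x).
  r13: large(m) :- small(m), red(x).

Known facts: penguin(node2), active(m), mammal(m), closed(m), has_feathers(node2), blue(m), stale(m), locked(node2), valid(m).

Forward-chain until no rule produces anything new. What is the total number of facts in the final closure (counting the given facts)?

16

Round 1: r5 [green(node2) :- mammal(m), valid(m), locked(node2).]; r9 [flies(node2) :- locked(node2).]. New: green(node2), flies(node2).
Round 2: r8 [red(x) :- flies(node2), active(m), has_feathers(node2).]; r10 [wooden(x) :- green(node2).]. New: red(x), wooden(x).
Round 3: r11 [small(m) :- wooden(x), active(m).]; r12 [hot(m) :- has_feathers(node2), red(x).]. New: small(m), hot(m).
Round 4: r13 [large(m) :- small(m), red(x).]. New: large(m).
Closure: {active(m), blue(m), closed(m), flies(node2), green(node2), has_feathers(node2), hot(m), large(m), locked(node2), mammal(m), penguin(node2), red(x), small(m), stale(m), valid(m), wooden(x)} — 16 facts.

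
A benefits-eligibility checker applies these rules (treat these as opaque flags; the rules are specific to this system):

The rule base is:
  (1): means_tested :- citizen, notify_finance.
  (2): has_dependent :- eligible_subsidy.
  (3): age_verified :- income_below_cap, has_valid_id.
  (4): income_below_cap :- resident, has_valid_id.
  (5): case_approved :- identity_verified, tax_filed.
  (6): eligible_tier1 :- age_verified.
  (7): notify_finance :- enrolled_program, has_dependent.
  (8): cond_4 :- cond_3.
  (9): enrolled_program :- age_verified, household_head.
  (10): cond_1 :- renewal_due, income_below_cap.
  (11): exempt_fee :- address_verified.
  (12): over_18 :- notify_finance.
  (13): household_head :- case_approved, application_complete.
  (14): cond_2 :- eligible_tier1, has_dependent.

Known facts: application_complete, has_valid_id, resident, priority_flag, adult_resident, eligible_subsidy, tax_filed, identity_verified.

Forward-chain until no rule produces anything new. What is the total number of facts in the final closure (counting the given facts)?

Round 1: (2) [has_dependent :- eligible_subsidy.]; (4) [income_below_cap :- resident, has_valid_id.]; (5) [case_approved :- identity_verified, tax_filed.]. New: has_dependent, income_below_cap, case_approved.
Round 2: (3) [age_verified :- income_below_cap, has_valid_id.]; (13) [household_head :- case_approved, application_complete.]. New: age_verified, household_head.
Round 3: (6) [eligible_tier1 :- age_verified.]; (9) [enrolled_program :- age_verified, household_head.]. New: eligible_tier1, enrolled_program.
Round 4: (7) [notify_finance :- enrolled_program, has_dependent.]; (14) [cond_2 :- eligible_tier1, has_dependent.]. New: notify_finance, cond_2.
Round 5: (12) [over_18 :- notify_finance.]. New: over_18.
Closure: {adult_resident, age_verified, application_complete, case_approved, cond_2, eligible_subsidy, eligible_tier1, enrolled_program, has_dependent, has_valid_id, household_head, identity_verified, income_below_cap, notify_finance, over_18, priority_flag, resident, tax_filed} — 18 facts.

18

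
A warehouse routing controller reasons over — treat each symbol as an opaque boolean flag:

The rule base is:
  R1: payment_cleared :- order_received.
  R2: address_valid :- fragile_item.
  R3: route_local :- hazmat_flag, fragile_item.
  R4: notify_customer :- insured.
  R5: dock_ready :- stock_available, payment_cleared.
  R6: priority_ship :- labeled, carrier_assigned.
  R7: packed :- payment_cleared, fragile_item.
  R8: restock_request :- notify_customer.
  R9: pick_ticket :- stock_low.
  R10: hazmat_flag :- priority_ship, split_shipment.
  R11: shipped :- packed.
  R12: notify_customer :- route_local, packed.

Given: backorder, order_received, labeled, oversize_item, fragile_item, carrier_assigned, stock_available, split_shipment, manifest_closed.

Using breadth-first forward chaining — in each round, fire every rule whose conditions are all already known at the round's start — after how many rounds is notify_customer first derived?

[1] R1 [payment_cleared :- order_received.]; R2 [address_valid :- fragile_item.]; R6 [priority_ship :- labeled, carrier_assigned.]. ⇒ new: payment_cleared, address_valid, priority_ship.
[2] R5 [dock_ready :- stock_available, payment_cleared.]; R7 [packed :- payment_cleared, fragile_item.]; R10 [hazmat_flag :- priority_ship, split_shipment.]. ⇒ new: dock_ready, packed, hazmat_flag.
[3] R3 [route_local :- hazmat_flag, fragile_item.]; R11 [shipped :- packed.]. ⇒ new: route_local, shipped.
[4] R12 [notify_customer :- route_local, packed.]. ⇒ new: notify_customer.
notify_customer first appears in round 4.

4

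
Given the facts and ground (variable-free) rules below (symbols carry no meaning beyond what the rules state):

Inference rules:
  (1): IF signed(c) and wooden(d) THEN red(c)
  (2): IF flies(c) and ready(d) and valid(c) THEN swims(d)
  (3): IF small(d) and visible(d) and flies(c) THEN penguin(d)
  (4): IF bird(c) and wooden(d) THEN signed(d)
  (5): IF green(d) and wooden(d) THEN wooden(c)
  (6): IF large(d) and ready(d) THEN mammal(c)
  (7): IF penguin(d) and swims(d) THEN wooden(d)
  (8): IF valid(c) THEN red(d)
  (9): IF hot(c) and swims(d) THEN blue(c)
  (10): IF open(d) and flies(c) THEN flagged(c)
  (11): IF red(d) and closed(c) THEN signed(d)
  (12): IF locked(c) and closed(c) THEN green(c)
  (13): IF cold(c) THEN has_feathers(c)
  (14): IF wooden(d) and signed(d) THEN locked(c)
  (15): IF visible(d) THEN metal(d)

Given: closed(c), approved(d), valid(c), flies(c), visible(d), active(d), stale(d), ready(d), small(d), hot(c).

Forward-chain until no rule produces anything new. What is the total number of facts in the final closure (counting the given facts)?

19

Round 1: (2) [IF flies(c) and ready(d) and valid(c) THEN swims(d)]; (3) [IF small(d) and visible(d) and flies(c) THEN penguin(d)]; (8) [IF valid(c) THEN red(d)]; (15) [IF visible(d) THEN metal(d)]. New: swims(d), penguin(d), red(d), metal(d).
Round 2: (7) [IF penguin(d) and swims(d) THEN wooden(d)]; (9) [IF hot(c) and swims(d) THEN blue(c)]; (11) [IF red(d) and closed(c) THEN signed(d)]. New: wooden(d), blue(c), signed(d).
Round 3: (14) [IF wooden(d) and signed(d) THEN locked(c)]. New: locked(c).
Round 4: (12) [IF locked(c) and closed(c) THEN green(c)]. New: green(c).
Closure: {active(d), approved(d), blue(c), closed(c), flies(c), green(c), hot(c), locked(c), metal(d), penguin(d), ready(d), red(d), signed(d), small(d), stale(d), swims(d), valid(c), visible(d), wooden(d)} — 19 facts.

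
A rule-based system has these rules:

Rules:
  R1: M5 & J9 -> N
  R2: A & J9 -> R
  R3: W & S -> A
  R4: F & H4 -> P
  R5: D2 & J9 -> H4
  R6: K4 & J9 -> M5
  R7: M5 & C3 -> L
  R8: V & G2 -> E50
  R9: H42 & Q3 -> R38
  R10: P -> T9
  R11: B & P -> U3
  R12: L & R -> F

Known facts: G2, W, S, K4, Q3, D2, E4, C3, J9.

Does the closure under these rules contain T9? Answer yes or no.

Round 1 fires R3, R5, R6, giving A, H4, M5.
Round 2 fires R1, R2, R7, giving N, R, L.
Round 3 fires R12, giving F.
Round 4 fires R4, giving P.
Round 5 fires R10, giving T9.
T9 appears in round 5, so it is derivable.

yes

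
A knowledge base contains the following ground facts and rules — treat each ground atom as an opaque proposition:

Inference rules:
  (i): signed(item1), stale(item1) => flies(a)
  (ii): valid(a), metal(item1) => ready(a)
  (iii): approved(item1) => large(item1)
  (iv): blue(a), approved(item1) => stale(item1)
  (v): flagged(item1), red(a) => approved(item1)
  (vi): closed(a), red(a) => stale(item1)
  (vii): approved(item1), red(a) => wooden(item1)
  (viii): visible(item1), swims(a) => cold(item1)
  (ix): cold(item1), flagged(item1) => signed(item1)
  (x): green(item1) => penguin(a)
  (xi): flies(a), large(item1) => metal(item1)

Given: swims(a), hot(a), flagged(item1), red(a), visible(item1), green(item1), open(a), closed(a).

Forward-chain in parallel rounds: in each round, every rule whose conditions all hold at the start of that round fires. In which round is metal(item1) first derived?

[1] (v) [flagged(item1), red(a) => approved(item1)]; (vi) [closed(a), red(a) => stale(item1)]; (viii) [visible(item1), swims(a) => cold(item1)]; (x) [green(item1) => penguin(a)]. ⇒ new: approved(item1), stale(item1), cold(item1), penguin(a).
[2] (iii) [approved(item1) => large(item1)]; (vii) [approved(item1), red(a) => wooden(item1)]; (ix) [cold(item1), flagged(item1) => signed(item1)]. ⇒ new: large(item1), wooden(item1), signed(item1).
[3] (i) [signed(item1), stale(item1) => flies(a)]. ⇒ new: flies(a).
[4] (xi) [flies(a), large(item1) => metal(item1)]. ⇒ new: metal(item1).
metal(item1) first appears in round 4.

4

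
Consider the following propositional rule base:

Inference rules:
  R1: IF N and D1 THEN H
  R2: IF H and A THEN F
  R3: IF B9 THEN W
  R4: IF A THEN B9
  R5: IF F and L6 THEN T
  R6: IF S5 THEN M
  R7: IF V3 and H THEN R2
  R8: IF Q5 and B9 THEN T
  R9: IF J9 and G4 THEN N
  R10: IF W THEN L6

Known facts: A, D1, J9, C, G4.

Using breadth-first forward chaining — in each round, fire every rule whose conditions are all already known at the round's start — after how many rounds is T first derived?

4

Round 1: R4 [IF A THEN B9]; R9 [IF J9 and G4 THEN N]. New: B9, N.
Round 2: R1 [IF N and D1 THEN H]; R3 [IF B9 THEN W]. New: H, W.
Round 3: R2 [IF H and A THEN F]; R10 [IF W THEN L6]. New: F, L6.
Round 4: R5 [IF F and L6 THEN T]. New: T.
T first appears in round 4.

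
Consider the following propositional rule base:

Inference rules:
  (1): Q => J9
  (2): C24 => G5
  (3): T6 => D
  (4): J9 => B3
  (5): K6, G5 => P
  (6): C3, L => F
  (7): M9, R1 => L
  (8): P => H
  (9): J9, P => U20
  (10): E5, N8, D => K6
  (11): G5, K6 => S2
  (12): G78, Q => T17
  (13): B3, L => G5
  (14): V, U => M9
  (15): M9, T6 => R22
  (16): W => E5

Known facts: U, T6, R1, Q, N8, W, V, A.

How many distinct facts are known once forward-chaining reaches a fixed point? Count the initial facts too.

21

[1] (1) [Q => J9]; (3) [T6 => D]; (14) [V, U => M9]; (16) [W => E5]. ⇒ new: J9, D, M9, E5.
[2] (4) [J9 => B3]; (7) [M9, R1 => L]; (10) [E5, N8, D => K6]; (15) [M9, T6 => R22]. ⇒ new: B3, L, K6, R22.
[3] (13) [B3, L => G5]. ⇒ new: G5.
[4] (5) [K6, G5 => P]; (11) [G5, K6 => S2]. ⇒ new: P, S2.
[5] (8) [P => H]; (9) [J9, P => U20]. ⇒ new: H, U20.
Closure: {A, B3, D, E5, G5, H, J9, K6, L, M9, N8, P, Q, R1, R22, S2, T6, U, U20, V, W} — 21 facts.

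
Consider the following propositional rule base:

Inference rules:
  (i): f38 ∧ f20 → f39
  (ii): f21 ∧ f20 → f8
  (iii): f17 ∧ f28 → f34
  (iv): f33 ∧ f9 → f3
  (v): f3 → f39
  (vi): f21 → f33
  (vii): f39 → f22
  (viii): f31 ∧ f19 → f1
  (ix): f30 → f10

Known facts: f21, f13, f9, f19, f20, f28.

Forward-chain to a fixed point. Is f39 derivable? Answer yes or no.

yes

Round 1: (ii) [f21 ∧ f20 → f8]; (vi) [f21 → f33]. New: f8, f33.
Round 2: (iv) [f33 ∧ f9 → f3]. New: f3.
Round 3: (v) [f3 → f39]. New: f39.
Round 4: (vii) [f39 → f22]. New: f22.
f39 appears in round 3, so it is derivable.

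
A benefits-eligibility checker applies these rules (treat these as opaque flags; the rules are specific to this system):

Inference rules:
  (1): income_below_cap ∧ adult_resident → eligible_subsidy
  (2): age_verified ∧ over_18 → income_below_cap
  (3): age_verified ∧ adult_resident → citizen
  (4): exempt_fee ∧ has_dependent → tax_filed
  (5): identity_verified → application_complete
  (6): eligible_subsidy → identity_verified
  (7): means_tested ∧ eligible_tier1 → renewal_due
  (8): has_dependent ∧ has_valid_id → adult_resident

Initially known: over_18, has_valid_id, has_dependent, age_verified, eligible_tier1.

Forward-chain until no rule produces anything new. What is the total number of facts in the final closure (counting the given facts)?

11

Round 1 — (2), (8), derive income_below_cap, adult_resident.
Round 2 — (1), (3), derive eligible_subsidy, citizen.
Round 3 — (6), derive identity_verified.
Round 4 — (5), derive application_complete.
Closure: {adult_resident, age_verified, application_complete, citizen, eligible_subsidy, eligible_tier1, has_dependent, has_valid_id, identity_verified, income_below_cap, over_18} — 11 facts.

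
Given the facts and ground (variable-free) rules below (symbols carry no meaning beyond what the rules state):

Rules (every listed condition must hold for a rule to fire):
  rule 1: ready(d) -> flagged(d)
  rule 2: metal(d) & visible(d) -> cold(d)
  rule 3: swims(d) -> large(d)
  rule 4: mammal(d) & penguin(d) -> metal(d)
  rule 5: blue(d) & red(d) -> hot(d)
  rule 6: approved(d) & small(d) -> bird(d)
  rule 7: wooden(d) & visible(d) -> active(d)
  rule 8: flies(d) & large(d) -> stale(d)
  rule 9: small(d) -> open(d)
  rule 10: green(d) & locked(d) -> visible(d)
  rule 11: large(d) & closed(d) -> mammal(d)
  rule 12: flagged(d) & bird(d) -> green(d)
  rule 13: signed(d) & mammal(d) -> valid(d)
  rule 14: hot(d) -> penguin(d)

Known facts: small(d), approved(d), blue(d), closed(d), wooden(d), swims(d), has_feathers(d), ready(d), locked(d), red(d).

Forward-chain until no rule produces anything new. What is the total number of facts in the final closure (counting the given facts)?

Round 1 fires rule 1, rule 3, rule 5, rule 6, rule 9, giving flagged(d), large(d), hot(d), bird(d), open(d).
Round 2 fires rule 11, rule 12, rule 14, giving mammal(d), green(d), penguin(d).
Round 3 fires rule 4, rule 10, giving metal(d), visible(d).
Round 4 fires rule 2, rule 7, giving cold(d), active(d).
Closure: {active(d), approved(d), bird(d), blue(d), closed(d), cold(d), flagged(d), green(d), has_feathers(d), hot(d), large(d), locked(d), mammal(d), metal(d), open(d), penguin(d), ready(d), red(d), small(d), swims(d), visible(d), wooden(d)} — 22 facts.

22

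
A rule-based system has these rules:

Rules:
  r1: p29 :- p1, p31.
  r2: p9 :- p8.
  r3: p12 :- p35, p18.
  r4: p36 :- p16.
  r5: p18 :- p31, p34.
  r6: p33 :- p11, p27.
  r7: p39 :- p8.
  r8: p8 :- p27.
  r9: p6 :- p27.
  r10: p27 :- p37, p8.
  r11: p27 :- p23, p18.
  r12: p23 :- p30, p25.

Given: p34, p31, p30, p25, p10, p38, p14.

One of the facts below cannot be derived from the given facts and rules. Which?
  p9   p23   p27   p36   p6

p36

Round 1 — r5, r12, derive p18, p23.
Round 2 — r11, derive p27.
Round 3 — r8, r9, derive p8, p6.
Round 4 — r2, r7, derive p9, p39.
Derived: p27 (round 2), p6 (round 3), p23 (round 1), p9 (round 4). p36 never appears in any round.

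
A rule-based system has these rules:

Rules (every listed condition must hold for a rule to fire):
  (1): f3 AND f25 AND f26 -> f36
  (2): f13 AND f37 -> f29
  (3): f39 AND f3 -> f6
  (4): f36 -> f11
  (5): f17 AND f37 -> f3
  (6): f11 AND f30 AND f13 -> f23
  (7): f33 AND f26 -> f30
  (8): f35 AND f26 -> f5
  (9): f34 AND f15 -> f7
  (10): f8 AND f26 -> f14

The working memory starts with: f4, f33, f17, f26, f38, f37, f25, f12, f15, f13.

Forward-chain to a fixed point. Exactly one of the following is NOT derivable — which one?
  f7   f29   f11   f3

f7

Round 1 — (2), (5), (7), derive f29, f3, f30.
Round 2 — (1), derive f36.
Round 3 — (4), derive f11.
Round 4 — (6), derive f23.
Derived: f11 (round 3), f29 (round 1), f3 (round 1). f7 never appears in any round.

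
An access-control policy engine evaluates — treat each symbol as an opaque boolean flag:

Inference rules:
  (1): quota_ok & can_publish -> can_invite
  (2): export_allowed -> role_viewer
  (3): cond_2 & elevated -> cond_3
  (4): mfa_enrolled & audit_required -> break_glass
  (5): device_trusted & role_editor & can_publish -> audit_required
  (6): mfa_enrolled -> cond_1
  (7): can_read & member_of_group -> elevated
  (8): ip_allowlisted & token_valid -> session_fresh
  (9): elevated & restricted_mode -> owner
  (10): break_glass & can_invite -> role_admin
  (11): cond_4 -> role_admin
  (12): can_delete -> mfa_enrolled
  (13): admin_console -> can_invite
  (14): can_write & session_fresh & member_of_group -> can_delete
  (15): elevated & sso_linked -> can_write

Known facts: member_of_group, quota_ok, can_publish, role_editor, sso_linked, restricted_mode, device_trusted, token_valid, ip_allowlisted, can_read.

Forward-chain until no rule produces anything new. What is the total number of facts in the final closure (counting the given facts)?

21

Round 1 — (1), (5), (7), (8), derive can_invite, audit_required, elevated, session_fresh.
Round 2 — (9), (15), derive owner, can_write.
Round 3 — (14), derive can_delete.
Round 4 — (12), derive mfa_enrolled.
Round 5 — (4), (6), derive break_glass, cond_1.
Round 6 — (10), derive role_admin.
Closure: {audit_required, break_glass, can_delete, can_invite, can_publish, can_read, can_write, cond_1, device_trusted, elevated, ip_allowlisted, member_of_group, mfa_enrolled, owner, quota_ok, restricted_mode, role_admin, role_editor, session_fresh, sso_linked, token_valid} — 21 facts.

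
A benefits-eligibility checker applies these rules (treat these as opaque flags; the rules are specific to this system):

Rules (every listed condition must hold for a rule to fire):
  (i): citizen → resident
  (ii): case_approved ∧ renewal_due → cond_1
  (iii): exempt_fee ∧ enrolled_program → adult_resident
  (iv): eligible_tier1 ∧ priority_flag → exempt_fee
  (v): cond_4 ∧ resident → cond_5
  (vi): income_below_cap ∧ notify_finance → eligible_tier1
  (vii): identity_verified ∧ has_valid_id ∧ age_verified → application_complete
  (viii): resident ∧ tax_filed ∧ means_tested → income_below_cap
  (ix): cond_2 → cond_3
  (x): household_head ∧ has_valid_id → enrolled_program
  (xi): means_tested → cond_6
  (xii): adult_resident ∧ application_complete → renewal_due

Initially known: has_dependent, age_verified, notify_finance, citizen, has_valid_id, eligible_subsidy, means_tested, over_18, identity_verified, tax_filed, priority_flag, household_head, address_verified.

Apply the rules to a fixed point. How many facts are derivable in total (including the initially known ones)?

Round 1 — (i), (vii), (x), (xi), derive resident, application_complete, enrolled_program, cond_6.
Round 2 — (viii), derive income_below_cap.
Round 3 — (vi), derive eligible_tier1.
Round 4 — (iv), derive exempt_fee.
Round 5 — (iii), derive adult_resident.
Round 6 — (xii), derive renewal_due.
Closure: {address_verified, adult_resident, age_verified, application_complete, citizen, cond_6, eligible_subsidy, eligible_tier1, enrolled_program, exempt_fee, has_dependent, has_valid_id, household_head, identity_verified, income_below_cap, means_tested, notify_finance, over_18, priority_flag, renewal_due, resident, tax_filed} — 22 facts.

22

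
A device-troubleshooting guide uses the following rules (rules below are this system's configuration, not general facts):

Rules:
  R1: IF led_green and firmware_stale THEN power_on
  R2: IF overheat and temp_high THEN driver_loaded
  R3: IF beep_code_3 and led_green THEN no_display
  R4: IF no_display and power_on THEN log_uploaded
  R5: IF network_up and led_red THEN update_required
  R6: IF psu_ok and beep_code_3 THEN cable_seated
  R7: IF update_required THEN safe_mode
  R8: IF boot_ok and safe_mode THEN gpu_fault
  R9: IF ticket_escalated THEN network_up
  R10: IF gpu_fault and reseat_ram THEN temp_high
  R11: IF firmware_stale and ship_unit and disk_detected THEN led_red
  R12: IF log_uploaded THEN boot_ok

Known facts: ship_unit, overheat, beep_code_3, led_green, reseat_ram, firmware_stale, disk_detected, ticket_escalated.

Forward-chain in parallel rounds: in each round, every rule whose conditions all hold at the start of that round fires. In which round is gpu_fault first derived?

4

Round 1: R1 [IF led_green and firmware_stale THEN power_on]; R3 [IF beep_code_3 and led_green THEN no_display]; R9 [IF ticket_escalated THEN network_up]; R11 [IF firmware_stale and ship_unit and disk_detected THEN led_red]. Adds power_on, no_display, network_up, led_red.
Round 2: R4 [IF no_display and power_on THEN log_uploaded]; R5 [IF network_up and led_red THEN update_required]. Adds log_uploaded, update_required.
Round 3: R7 [IF update_required THEN safe_mode]; R12 [IF log_uploaded THEN boot_ok]. Adds safe_mode, boot_ok.
Round 4: R8 [IF boot_ok and safe_mode THEN gpu_fault]. Adds gpu_fault.
gpu_fault first appears in round 4.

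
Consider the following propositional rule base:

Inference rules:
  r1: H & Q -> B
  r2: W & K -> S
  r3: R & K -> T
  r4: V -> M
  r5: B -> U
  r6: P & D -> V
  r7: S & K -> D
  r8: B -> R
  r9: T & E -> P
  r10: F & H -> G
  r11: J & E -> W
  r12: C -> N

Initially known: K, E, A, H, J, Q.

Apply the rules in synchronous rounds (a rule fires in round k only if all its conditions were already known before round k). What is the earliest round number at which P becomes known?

4

Round 1 — r1, r11, derive B, W.
Round 2 — r2, r5, r8, derive S, U, R.
Round 3 — r3, r7, derive T, D.
Round 4 — r9, derive P.
P first appears in round 4.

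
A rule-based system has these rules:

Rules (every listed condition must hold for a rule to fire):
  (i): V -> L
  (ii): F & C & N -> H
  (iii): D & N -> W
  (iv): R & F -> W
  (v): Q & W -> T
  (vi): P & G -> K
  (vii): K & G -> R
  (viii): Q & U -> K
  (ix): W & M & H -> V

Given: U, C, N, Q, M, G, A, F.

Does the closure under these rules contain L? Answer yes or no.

yes

Round 1: (ii) [F & C & N -> H]; (viii) [Q & U -> K]. Adds H, K.
Round 2: (vii) [K & G -> R]. Adds R.
Round 3: (iv) [R & F -> W]. Adds W.
Round 4: (v) [Q & W -> T]; (ix) [W & M & H -> V]. Adds T, V.
Round 5: (i) [V -> L]. Adds L.
L appears in round 5, so it is derivable.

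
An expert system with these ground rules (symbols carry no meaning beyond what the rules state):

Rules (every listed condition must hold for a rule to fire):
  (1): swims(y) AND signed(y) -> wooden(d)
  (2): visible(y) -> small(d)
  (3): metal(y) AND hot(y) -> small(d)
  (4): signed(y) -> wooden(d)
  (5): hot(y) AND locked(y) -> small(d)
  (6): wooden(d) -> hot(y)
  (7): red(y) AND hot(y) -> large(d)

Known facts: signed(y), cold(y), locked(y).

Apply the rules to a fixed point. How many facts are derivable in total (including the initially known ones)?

6

Round 1: (4) [signed(y) -> wooden(d)]. Adds wooden(d).
Round 2: (6) [wooden(d) -> hot(y)]. Adds hot(y).
Round 3: (5) [hot(y) AND locked(y) -> small(d)]. Adds small(d).
Closure: {cold(y), hot(y), locked(y), signed(y), small(d), wooden(d)} — 6 facts.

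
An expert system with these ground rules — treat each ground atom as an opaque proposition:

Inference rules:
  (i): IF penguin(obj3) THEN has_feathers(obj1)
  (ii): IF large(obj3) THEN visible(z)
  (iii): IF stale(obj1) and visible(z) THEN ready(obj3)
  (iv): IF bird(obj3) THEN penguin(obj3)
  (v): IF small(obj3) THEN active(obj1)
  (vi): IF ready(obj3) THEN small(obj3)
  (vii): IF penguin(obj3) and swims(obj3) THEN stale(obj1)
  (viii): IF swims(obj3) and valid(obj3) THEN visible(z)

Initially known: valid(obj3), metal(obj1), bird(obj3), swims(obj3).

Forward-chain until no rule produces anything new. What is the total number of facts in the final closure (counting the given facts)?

11

Round 1 — (iv), (viii), derive penguin(obj3), visible(z).
Round 2 — (i), (vii), derive has_feathers(obj1), stale(obj1).
Round 3 — (iii), derive ready(obj3).
Round 4 — (vi), derive small(obj3).
Round 5 — (v), derive active(obj1).
Closure: {active(obj1), bird(obj3), has_feathers(obj1), metal(obj1), penguin(obj3), ready(obj3), small(obj3), stale(obj1), swims(obj3), valid(obj3), visible(z)} — 11 facts.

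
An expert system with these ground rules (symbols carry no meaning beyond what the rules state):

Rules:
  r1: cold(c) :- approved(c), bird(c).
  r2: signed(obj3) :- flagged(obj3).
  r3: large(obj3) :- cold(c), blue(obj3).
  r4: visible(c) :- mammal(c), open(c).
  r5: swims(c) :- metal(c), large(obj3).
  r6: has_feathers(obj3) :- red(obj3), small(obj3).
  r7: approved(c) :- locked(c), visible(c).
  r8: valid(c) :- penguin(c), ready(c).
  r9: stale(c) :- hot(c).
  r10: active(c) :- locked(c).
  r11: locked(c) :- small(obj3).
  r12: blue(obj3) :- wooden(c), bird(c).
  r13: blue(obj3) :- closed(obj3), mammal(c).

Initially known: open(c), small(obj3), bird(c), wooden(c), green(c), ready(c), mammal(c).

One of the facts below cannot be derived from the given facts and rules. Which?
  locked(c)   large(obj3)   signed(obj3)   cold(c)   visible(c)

Round 1 — r4, r11, r12, derive visible(c), locked(c), blue(obj3).
Round 2 — r7, r10, derive approved(c), active(c).
Round 3 — r1, derive cold(c).
Round 4 — r3, derive large(obj3).
Derived: locked(c) (round 1), visible(c) (round 1), cold(c) (round 3), large(obj3) (round 4). signed(obj3) never appears in any round.

signed(obj3)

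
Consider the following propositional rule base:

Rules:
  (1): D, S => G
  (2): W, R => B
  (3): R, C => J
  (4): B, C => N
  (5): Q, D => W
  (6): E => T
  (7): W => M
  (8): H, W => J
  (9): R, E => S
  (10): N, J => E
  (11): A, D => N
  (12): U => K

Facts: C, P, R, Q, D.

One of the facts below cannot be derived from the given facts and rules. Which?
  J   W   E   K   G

Round 1 fires (3), (5), giving J, W.
Round 2 fires (2), (7), giving B, M.
Round 3 fires (4), giving N.
Round 4 fires (10), giving E.
Round 5 fires (6), (9), giving T, S.
Round 6 fires (1), giving G.
Derived: G (round 6), J (round 1), E (round 4), W (round 1). K never appears in any round.

K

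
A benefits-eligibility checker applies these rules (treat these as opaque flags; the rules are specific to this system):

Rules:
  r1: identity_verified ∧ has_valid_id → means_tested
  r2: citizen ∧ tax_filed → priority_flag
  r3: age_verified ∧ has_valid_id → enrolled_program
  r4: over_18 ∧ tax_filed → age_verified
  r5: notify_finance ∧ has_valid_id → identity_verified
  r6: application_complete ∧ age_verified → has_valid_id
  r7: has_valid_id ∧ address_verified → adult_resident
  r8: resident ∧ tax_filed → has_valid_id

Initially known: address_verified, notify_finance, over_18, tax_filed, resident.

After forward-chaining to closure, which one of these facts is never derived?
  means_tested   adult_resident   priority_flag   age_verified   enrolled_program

Round 1 — r4, r8, derive age_verified, has_valid_id.
Round 2 — r3, r5, r7, derive enrolled_program, identity_verified, adult_resident.
Round 3 — r1, derive means_tested.
Derived: enrolled_program (round 2), adult_resident (round 2), age_verified (round 1), means_tested (round 3). priority_flag never appears in any round.

priority_flag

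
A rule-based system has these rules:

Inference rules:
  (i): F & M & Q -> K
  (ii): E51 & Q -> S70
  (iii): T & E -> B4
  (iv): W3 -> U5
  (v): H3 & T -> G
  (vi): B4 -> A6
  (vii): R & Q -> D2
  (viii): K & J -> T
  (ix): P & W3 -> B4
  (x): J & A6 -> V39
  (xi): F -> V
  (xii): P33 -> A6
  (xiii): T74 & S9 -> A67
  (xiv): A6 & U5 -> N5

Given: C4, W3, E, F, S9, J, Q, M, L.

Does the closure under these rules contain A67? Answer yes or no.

[1] (i) [F & M & Q -> K]; (iv) [W3 -> U5]; (xi) [F -> V]. ⇒ new: K, U5, V.
[2] (viii) [K & J -> T]. ⇒ new: T.
[3] (iii) [T & E -> B4]. ⇒ new: B4.
[4] (vi) [B4 -> A6]. ⇒ new: A6.
[5] (x) [J & A6 -> V39]; (xiv) [A6 & U5 -> N5]. ⇒ new: V39, N5.
Fixed point reached. A67 is concluded only by (xiii); (xiii) needs T74 (never derived).

no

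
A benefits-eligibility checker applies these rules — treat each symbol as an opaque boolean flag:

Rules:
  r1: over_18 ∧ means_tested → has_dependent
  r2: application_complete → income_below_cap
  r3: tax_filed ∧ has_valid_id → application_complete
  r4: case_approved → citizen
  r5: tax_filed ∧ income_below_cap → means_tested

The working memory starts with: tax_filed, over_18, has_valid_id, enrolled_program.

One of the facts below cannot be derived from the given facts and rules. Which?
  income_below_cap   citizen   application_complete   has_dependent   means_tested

Round 1: r3 [tax_filed ∧ has_valid_id → application_complete]. New: application_complete.
Round 2: r2 [application_complete → income_below_cap]. New: income_below_cap.
Round 3: r5 [tax_filed ∧ income_below_cap → means_tested]. New: means_tested.
Round 4: r1 [over_18 ∧ means_tested → has_dependent]. New: has_dependent.
Derived: means_tested (round 3), has_dependent (round 4), application_complete (round 1), income_below_cap (round 2). citizen never appears in any round.

citizen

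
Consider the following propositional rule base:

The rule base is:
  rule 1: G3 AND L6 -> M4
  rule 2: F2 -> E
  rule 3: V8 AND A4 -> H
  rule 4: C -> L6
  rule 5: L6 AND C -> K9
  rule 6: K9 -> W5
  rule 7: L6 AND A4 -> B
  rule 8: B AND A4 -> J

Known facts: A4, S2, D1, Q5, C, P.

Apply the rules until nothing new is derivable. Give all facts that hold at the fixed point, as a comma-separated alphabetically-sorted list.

Round 1 — rule 4, derive L6.
Round 2 — rule 5, rule 7, derive K9, B.
Round 3 — rule 6, rule 8, derive W5, J.

A4, B, C, D1, J, K9, L6, P, Q5, S2, W5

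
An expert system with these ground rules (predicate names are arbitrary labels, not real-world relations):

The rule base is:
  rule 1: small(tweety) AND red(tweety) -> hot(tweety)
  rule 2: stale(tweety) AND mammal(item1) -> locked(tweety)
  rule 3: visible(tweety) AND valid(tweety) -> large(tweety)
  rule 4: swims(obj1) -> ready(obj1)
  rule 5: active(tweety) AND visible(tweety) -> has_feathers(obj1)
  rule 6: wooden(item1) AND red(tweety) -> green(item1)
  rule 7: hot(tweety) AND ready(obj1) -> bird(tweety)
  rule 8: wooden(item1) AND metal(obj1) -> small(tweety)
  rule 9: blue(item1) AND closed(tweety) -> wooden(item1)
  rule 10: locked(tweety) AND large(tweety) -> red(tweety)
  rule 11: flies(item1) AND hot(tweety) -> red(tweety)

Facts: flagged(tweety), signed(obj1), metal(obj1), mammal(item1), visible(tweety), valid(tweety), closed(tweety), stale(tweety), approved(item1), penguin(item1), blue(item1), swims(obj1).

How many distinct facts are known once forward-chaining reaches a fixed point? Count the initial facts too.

21

Round 1 — rule 2, rule 3, rule 4, rule 9, derive locked(tweety), large(tweety), ready(obj1), wooden(item1).
Round 2 — rule 8, rule 10, derive small(tweety), red(tweety).
Round 3 — rule 1, rule 6, derive hot(tweety), green(item1).
Round 4 — rule 7, derive bird(tweety).
Closure: {approved(item1), bird(tweety), blue(item1), closed(tweety), flagged(tweety), green(item1), hot(tweety), large(tweety), locked(tweety), mammal(item1), metal(obj1), penguin(item1), ready(obj1), red(tweety), signed(obj1), small(tweety), stale(tweety), swims(obj1), valid(tweety), visible(tweety), wooden(item1)} — 21 facts.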